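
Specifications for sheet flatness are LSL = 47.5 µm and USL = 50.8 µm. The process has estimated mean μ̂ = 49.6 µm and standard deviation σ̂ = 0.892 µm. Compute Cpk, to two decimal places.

0.45

Cpu = (USL − μ̂) / (3σ̂) = (50.8 − 49.6) / (3 × 0.892) = 0.4484; Cpl = (μ̂ − LSL) / (3σ̂) = (49.6 − 47.5) / (3 × 0.892) = 0.7848; Cpk = min(Cpu, Cpl) = 0.4484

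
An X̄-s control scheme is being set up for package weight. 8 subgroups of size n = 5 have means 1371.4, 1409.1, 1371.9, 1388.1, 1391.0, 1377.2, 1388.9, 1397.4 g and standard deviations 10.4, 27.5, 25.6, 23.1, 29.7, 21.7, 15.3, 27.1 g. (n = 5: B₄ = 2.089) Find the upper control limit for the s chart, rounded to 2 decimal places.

47.11

s̄ = (10.4 + 27.5 + 25.6 + 23.1 + 29.7 + 21.7 + 15.3 + 27.1) / 8 = 22.5500
UCL_s = B₄·s̄ = 2.089 × 22.5500 = 47.1069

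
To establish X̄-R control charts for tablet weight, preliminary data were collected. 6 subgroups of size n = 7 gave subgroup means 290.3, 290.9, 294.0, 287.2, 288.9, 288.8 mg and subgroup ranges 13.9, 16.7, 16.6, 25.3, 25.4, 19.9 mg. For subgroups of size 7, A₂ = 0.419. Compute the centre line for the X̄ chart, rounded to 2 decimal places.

X̄̄ = (290.3 + 290.9 + 294.0 + 287.2 + 288.9 + 288.8) / 6 = 1740.1000 / 6 = 290.0167
CL = X̄̄ = 290.0167

290.02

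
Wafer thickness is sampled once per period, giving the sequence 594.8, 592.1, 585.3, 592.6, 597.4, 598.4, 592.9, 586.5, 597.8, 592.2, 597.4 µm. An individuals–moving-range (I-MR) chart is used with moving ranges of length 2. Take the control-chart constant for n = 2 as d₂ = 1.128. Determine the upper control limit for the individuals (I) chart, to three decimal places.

608.453

X̄ = (594.8 + 592.1 + 585.3 + 592.6 + 597.4 + 598.4 + 592.9 + 586.5 + 597.8 + 592.2 + 597.4) / 11 = 593.4000
Moving ranges: 2.7, 6.8, 7.3, 4.8, 1.0, 5.5, 6.4, 11.3, 5.6, 5.2; M̄R̄ = 56.6000 / 10 = 5.6600
UCL = X̄ + 3·M̄R̄/d₂ = 593.4000 + 3 × 5.6600 / 1.128 = 608.4532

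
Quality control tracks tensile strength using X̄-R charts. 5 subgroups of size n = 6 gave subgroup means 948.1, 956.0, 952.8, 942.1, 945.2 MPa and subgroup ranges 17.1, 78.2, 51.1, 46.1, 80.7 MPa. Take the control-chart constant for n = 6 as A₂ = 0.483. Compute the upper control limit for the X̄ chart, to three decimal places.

X̄̄ = (948.1 + 956.0 + 952.8 + 942.1 + 945.2) / 5 = 4744.2000 / 5 = 948.8400
R̄ = (17.1 + 78.2 + 51.1 + 46.1 + 80.7) / 5 = 273.2000 / 5 = 54.6400
UCL = X̄̄ + A₂·R̄ = 948.8400 + 0.483 × 54.6400 = 975.2311

975.231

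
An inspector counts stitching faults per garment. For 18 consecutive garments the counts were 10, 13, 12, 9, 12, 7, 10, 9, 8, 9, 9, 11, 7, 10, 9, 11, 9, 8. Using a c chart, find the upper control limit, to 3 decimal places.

18.912

c̄ = (10 + 13 + 12 + 9 + 12 + 7 + 10 + 9 + 8 + 9 + 9 + 11 + 7 + 10 + 9 + 11 + 9 + 8) / 18 = 173 / 18 = 9.6111
UCL = c̄ + 3√c̄ = 9.6111 + 3 × √9.6111 = 9.6111 + 3 × 3.1002 = 18.9116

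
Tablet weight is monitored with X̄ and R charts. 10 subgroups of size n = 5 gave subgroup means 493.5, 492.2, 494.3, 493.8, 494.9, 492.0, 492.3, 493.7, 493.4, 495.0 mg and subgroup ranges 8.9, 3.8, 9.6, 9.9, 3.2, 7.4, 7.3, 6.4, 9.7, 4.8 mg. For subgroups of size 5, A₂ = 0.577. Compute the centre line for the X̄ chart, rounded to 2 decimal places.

X̄̄ = (493.5 + 492.2 + 494.3 + 493.8 + 494.9 + 492.0 + 492.3 + 493.7 + 493.4 + 495.0) / 10 = 4935.1000 / 10 = 493.5100
CL = X̄̄ = 493.5100

493.51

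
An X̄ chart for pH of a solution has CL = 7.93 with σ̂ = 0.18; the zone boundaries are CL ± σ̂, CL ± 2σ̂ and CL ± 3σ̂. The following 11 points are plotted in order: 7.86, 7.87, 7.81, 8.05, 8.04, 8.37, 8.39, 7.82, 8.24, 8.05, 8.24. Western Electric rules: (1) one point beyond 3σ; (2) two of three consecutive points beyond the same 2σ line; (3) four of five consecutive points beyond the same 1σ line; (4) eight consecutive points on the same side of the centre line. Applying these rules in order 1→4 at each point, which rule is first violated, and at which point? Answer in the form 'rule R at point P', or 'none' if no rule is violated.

Zone of each point (C = within 1σ̂, B = 1σ̂–2σ̂, A = 2σ̂–3σ̂, * = beyond 3σ̂; sign = side of CL): 1:-C, 2:-C, 3:-C, 4:+C, 5:+C, 6:+A, 7:+A, 8:-C, 9:+B, 10:+C, 11:+B
Rule 2 (two of three consecutive points beyond the same 2σ limit) is satisfied at point 7.

rule 2 at point 7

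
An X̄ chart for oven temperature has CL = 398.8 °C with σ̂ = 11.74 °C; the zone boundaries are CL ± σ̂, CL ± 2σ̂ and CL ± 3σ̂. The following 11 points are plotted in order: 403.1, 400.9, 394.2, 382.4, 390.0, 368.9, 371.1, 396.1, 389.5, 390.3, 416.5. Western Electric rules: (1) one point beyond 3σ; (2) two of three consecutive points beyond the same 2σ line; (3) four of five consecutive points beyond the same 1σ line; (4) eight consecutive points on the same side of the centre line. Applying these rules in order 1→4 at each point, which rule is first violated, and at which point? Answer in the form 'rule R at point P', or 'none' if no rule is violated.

rule 2 at point 7

Zone of each point (C = within 1σ̂, B = 1σ̂–2σ̂, A = 2σ̂–3σ̂, * = beyond 3σ̂; sign = side of CL): 1:+C, 2:+C, 3:-C, 4:-B, 5:-C, 6:-A, 7:-A, 8:-C, 9:-C, 10:-C, 11:+B
Rule 2 (two of three consecutive points beyond the same 2σ limit) is satisfied at point 7.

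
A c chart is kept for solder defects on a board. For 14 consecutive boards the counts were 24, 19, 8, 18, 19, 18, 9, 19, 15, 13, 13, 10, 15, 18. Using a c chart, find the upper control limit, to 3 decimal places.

27.410

c̄ = (24 + 19 + 8 + 18 + 19 + 18 + 9 + 19 + 15 + 13 + 13 + 10 + 15 + 18) / 14 = 218 / 14 = 15.5714
UCL = c̄ + 3√c̄ = 15.5714 + 3 × √15.5714 = 15.5714 + 3 × 3.9461 = 27.4096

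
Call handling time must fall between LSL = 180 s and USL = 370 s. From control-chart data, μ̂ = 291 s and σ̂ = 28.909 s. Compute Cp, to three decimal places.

1.095

Cp = (USL − LSL) / (6σ̂) = (370 − 180) / (6 × 28.909) = 190.0000 / 173.4540 = 1.0954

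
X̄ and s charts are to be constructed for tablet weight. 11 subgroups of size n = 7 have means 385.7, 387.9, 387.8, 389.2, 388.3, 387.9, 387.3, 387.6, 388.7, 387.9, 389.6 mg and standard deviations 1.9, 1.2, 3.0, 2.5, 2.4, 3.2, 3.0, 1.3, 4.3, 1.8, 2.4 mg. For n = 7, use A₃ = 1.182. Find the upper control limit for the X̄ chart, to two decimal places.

X̄̄ = (385.7 + 387.9 + 387.8 + 389.2 + 388.3 + 387.9 + 387.3 + 387.6 + 388.7 + 387.9 + 389.6) / 11 = 387.9909
s̄ = (1.9 + 1.2 + 3.0 + 2.5 + 2.4 + 3.2 + 3.0 + 1.3 + 4.3 + 1.8 + 2.4) / 11 = 2.4545
UCL = X̄̄ + A₃·s̄ = 387.9909 + 1.182 × 2.4545 = 390.8922

390.89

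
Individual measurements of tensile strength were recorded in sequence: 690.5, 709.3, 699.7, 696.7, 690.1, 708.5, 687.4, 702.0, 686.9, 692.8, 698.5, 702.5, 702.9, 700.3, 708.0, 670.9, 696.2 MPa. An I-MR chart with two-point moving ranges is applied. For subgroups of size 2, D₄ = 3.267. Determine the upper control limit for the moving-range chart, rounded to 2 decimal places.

40.00

Moving ranges: 18.8, 9.6, 3.0, 6.6, 18.4, 21.1, 14.6, 15.1, 5.9, 5.7, 4.0, 0.4, 2.6, 7.7, 37.1, 25.3; M̄R̄ = 195.9000 / 16 = 12.2438
UCL_MR = D₄·M̄R̄ = 3.267 × 12.2438 = 40.0003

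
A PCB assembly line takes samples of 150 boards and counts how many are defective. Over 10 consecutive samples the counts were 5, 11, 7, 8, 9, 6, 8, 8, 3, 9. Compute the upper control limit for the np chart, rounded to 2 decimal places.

p̄ = Σdᵢ / (k·n) = 74 / (10 × 150) = 0.04933
UCL = np̄ + 3·√(np̄(1−p̄)) = 7.4000 + 3 × √(7.4000×0.95067) = 7.4000 + 3 × 2.6523 = 15.3570

15.36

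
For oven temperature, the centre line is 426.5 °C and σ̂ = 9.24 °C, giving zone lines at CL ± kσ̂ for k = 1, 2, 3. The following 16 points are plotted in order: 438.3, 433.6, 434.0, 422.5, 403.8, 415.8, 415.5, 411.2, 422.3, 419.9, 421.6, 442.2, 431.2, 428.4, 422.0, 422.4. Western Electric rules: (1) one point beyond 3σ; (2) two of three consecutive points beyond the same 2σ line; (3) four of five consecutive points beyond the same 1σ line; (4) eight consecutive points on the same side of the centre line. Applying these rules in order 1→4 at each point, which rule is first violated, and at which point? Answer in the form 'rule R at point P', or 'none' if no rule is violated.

rule 3 at point 8

Zone of each point (C = within 1σ̂, B = 1σ̂–2σ̂, A = 2σ̂–3σ̂, * = beyond 3σ̂; sign = side of CL): 1:+B, 2:+C, 3:+C, 4:-C, 5:-A, 6:-B, 7:-B, 8:-B, 9:-C, 10:-C, 11:-C, 12:+B, 13:+C, 14:+C, 15:-C, 16:-C
Rule 3 (four of five consecutive points beyond the same 1σ limit) is satisfied at point 8.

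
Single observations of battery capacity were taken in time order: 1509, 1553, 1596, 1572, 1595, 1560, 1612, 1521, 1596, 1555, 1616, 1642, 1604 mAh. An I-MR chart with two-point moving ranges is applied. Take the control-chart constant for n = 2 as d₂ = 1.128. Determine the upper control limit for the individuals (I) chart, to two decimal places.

X̄ = (1509 + 1553 + 1596 + 1572 + 1595 + 1560 + 1612 + 1521 + 1596 + 1555 + 1616 + 1642 + 1604) / 13 = 1579.3077
Moving ranges: 44, 43, 24, 23, 35, 52, 91, 75, 41, 61, 26, 38; M̄R̄ = 553.0000 / 12 = 46.0833
UCL = X̄ + 3·M̄R̄/d₂ = 1579.3077 + 3 × 46.0833 / 1.128 = 1701.8697

1701.87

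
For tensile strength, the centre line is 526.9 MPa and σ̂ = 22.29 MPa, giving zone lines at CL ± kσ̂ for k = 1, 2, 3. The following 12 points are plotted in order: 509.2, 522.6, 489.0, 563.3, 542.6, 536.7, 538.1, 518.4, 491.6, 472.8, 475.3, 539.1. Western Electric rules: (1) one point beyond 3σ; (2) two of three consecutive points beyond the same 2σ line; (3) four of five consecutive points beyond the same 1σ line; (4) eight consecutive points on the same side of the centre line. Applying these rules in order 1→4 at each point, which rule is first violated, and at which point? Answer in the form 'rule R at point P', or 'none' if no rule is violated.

Zone of each point (C = within 1σ̂, B = 1σ̂–2σ̂, A = 2σ̂–3σ̂, * = beyond 3σ̂; sign = side of CL): 1:-C, 2:-C, 3:-B, 4:+B, 5:+C, 6:+C, 7:+C, 8:-C, 9:-B, 10:-A, 11:-A, 12:+C
Rule 2 (two of three consecutive points beyond the same 2σ limit) is satisfied at point 11.

rule 2 at point 11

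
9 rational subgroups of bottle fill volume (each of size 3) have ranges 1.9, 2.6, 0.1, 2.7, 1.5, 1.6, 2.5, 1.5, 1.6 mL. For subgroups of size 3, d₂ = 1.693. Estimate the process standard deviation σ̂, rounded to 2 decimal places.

R̄ = (1.9 + 2.6 + 0.1 + 2.7 + 1.5 + 1.6 + 2.5 + 1.5 + 1.6) / 9 = 1.7778
σ̂ = R̄ / d₂ = 1.7778 / 1.693 = 1.0501

1.05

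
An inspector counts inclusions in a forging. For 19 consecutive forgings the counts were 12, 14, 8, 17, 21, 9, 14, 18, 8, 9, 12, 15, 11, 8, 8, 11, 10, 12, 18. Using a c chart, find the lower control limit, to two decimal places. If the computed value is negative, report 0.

c̄ = (12 + 14 + 8 + 17 + 21 + 9 + 14 + 18 + 8 + 9 + 12 + 15 + 11 + 8 + 8 + 11 + 10 + 12 + 18) / 19 = 235 / 19 = 12.3684
LCL = c̄ − 3√c̄ = 12.3684 − 3 × 3.5169 = 1.8178

1.82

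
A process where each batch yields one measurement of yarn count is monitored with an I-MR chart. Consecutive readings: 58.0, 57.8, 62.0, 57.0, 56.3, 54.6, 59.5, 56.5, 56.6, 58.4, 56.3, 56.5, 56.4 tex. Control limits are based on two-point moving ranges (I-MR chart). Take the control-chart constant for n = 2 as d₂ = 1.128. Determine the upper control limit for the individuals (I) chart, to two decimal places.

X̄ = (58.0 + 57.8 + 62.0 + 57.0 + 56.3 + 54.6 + 59.5 + 56.5 + 56.6 + 58.4 + 56.3 + 56.5 + 56.4) / 13 = 57.3769
Moving ranges: 0.2, 4.2, 5.0, 0.7, 1.7, 4.9, 3.0, 0.1, 1.8, 2.1, 0.2, 0.1; M̄R̄ = 24.0000 / 12 = 2.0000
UCL = X̄ + 3·M̄R̄/d₂ = 57.3769 + 3 × 2.0000 / 1.128 = 62.6961

62.70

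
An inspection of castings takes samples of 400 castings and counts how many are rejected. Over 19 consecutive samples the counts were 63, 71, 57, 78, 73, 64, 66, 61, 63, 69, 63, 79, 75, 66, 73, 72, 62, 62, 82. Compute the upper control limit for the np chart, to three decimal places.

90.955

p̄ = Σdᵢ / (k·n) = 1299 / (19 × 400) = 0.17092
UCL = np̄ + 3·√(np̄(1−p̄)) = 68.3684 + 3 × √(68.3684×0.82908) = 68.3684 + 3 × 7.5288 = 90.9548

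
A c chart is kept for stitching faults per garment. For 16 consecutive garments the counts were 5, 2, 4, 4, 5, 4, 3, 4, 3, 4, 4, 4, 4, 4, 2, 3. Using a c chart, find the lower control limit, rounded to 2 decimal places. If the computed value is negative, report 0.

c̄ = (5 + 2 + 4 + 4 + 5 + 4 + 3 + 4 + 3 + 4 + 4 + 4 + 4 + 4 + 2 + 3) / 16 = 59 / 16 = 3.6875
LCL = c̄ − 3√c̄ = 3.6875 − 3 × 1.9203 = -2.0734 → 0 (cannot be negative)

0.00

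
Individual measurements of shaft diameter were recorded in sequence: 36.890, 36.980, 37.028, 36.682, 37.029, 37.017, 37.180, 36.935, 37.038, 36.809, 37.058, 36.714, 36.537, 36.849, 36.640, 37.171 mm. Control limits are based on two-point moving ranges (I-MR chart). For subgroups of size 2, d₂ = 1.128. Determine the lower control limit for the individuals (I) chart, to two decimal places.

X̄ = (36.890 + 36.980 + 37.028 + 36.682 + 37.029 + 37.017 + 37.180 + 36.935 + 37.038 + 36.809 + 37.058 + 36.714 + 36.537 + 36.849 + 36.640 + 37.171) / 16 = 36.9098
Moving ranges: 0.090, 0.048, 0.346, 0.347, 0.012, 0.163, 0.245, 0.103, 0.229, 0.249, 0.344, 0.177, 0.312, 0.209, 0.531; M̄R̄ = 3.4050 / 15 = 0.2270
LCL = X̄ − 3·M̄R̄/d₂ = 36.9098 − 3 × 0.2270 / 1.128 = 36.3061

36.31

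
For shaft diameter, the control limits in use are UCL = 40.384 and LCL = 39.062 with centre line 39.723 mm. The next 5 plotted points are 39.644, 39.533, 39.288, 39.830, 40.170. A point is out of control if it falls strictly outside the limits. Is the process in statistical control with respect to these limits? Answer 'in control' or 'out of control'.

in control

All 5 points lie within [39.062, 40.384].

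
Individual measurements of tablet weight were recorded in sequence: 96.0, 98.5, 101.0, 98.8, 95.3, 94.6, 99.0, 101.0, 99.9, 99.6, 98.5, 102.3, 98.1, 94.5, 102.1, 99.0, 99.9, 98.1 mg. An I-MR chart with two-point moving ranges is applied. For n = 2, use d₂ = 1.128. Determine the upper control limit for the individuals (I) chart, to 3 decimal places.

X̄ = (96.0 + 98.5 + 101.0 + 98.8 + 95.3 + 94.6 + 99.0 + 101.0 + 99.9 + 99.6 + 98.5 + 102.3 + 98.1 + 94.5 + 102.1 + 99.0 + 99.9 + 98.1) / 18 = 98.6778
Moving ranges: 2.5, 2.5, 2.2, 3.5, 0.7, 4.4, 2.0, 1.1, 0.3, 1.1, 3.8, 4.2, 3.6, 7.6, 3.1, 0.9, 1.8; M̄R̄ = 45.3000 / 17 = 2.6647
UCL = X̄ + 3·M̄R̄/d₂ = 98.6778 + 3 × 2.6647 / 1.128 = 105.7648

105.765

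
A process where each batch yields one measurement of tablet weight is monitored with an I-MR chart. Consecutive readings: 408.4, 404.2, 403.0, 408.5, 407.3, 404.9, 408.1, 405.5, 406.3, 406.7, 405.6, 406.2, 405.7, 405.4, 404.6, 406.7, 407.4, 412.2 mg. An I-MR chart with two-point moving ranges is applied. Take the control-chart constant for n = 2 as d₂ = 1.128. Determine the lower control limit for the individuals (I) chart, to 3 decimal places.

X̄ = (408.4 + 404.2 + 403.0 + 408.5 + 407.3 + 404.9 + 408.1 + 405.5 + 406.3 + 406.7 + 405.6 + 406.2 + 405.7 + 405.4 + 404.6 + 406.7 + 407.4 + 412.2) / 18 = 406.4833
Moving ranges: 4.2, 1.2, 5.5, 1.2, 2.4, 3.2, 2.6, 0.8, 0.4, 1.1, 0.6, 0.5, 0.3, 0.8, 2.1, 0.7, 4.8; M̄R̄ = 32.4000 / 17 = 1.9059
LCL = X̄ − 3·M̄R̄/d₂ = 406.4833 − 3 × 1.9059 / 1.128 = 401.4145

401.414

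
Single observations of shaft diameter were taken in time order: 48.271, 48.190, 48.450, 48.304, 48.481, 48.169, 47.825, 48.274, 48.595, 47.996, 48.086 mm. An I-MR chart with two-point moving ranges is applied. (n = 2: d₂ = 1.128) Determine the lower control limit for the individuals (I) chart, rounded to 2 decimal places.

X̄ = (48.271 + 48.190 + 48.450 + 48.304 + 48.481 + 48.169 + 47.825 + 48.274 + 48.595 + 47.996 + 48.086) / 11 = 48.2401
Moving ranges: 0.081, 0.260, 0.146, 0.177, 0.312, 0.344, 0.449, 0.321, 0.599, 0.090; M̄R̄ = 2.7790 / 10 = 0.2779
LCL = X̄ − 3·M̄R̄/d₂ = 48.2401 − 3 × 0.2779 / 1.128 = 47.5010

47.50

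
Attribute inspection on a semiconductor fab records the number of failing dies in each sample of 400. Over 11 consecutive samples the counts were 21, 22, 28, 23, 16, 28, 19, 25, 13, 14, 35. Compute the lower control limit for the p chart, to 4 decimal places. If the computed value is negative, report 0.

p̄ = Σdᵢ / (k·n) = 244 / (11 × 400) = 0.05545
LCL = p̄ − 3·√(p̄(1−p̄)/n) = 0.05545 − 3 × 0.01144 = 0.02112

0.0211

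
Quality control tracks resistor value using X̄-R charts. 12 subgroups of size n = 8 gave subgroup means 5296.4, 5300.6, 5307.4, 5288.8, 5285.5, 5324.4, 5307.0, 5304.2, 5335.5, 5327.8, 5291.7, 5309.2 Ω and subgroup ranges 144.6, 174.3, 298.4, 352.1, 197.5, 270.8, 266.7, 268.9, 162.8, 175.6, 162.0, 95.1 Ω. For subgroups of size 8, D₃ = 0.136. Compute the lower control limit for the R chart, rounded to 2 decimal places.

29.11

R̄ = (144.6 + 174.3 + 298.4 + 352.1 + 197.5 + 270.8 + 266.7 + 268.9 + 162.8 + 175.6 + 162.0 + 95.1) / 12 = 2568.8000 / 12 = 214.0667
LCL_R = D₃·R̄ = 0.136 × 214.0667 = 29.1131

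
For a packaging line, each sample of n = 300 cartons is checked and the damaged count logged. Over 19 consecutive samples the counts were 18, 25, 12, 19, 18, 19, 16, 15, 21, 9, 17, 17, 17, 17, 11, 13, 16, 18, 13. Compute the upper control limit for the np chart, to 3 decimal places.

28.170

p̄ = Σdᵢ / (k·n) = 311 / (19 × 300) = 0.05456
UCL = np̄ + 3·√(np̄(1−p̄)) = 16.3684 + 3 × √(16.3684×0.94544) = 16.3684 + 3 × 3.9339 = 28.1700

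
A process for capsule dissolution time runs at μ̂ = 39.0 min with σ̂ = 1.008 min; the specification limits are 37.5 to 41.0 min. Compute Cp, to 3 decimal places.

0.579

Cp = (USL − LSL) / (6σ̂) = (41.0 − 37.5) / (6 × 1.008) = 3.5000 / 6.0480 = 0.5787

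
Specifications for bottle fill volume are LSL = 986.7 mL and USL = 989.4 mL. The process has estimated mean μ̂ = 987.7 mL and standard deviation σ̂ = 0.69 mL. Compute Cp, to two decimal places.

0.65

Cp = (USL − LSL) / (6σ̂) = (989.4 − 986.7) / (6 × 0.69) = 2.7000 / 4.1400 = 0.6522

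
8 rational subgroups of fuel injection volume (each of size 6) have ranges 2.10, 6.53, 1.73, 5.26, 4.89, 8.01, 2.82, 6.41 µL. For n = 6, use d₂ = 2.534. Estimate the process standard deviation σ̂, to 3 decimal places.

R̄ = (2.10 + 6.53 + 1.73 + 5.26 + 4.89 + 8.01 + 2.82 + 6.41) / 8 = 4.7188
σ̂ = R̄ / d₂ = 4.7188 / 2.534 = 1.8622

1.862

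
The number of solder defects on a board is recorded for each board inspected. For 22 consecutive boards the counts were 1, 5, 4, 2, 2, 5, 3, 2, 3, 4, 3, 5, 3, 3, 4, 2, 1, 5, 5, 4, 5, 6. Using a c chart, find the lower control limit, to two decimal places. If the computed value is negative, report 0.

c̄ = (1 + 5 + 4 + 2 + 2 + 5 + 3 + 2 + 3 + 4 + 3 + 5 + 3 + 3 + 4 + 2 + 1 + 5 + 5 + 4 + 5 + 6) / 22 = 77 / 22 = 3.5000
LCL = c̄ − 3√c̄ = 3.5000 − 3 × 1.8708 = -2.1125 → 0 (cannot be negative)

0.00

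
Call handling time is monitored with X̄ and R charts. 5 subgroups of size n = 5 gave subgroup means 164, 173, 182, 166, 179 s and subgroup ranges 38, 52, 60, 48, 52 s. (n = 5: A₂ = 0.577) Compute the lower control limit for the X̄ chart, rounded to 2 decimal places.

X̄̄ = (164 + 173 + 182 + 166 + 179) / 5 = 864.0000 / 5 = 172.8000
R̄ = (38 + 52 + 60 + 48 + 52) / 5 = 250.0000 / 5 = 50.0000
LCL = X̄̄ − A₂·R̄ = 172.8000 − 0.577 × 50.0000 = 143.9500

143.95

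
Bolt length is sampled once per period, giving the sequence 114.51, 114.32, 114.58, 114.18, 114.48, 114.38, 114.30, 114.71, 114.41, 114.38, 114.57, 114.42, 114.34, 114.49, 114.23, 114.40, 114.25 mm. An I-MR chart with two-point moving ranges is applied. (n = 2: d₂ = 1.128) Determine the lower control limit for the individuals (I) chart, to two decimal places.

X̄ = (114.51 + 114.32 + 114.58 + 114.18 + 114.48 + 114.38 + 114.30 + 114.71 + 114.41 + 114.38 + 114.57 + 114.42 + 114.34 + 114.49 + 114.23 + 114.40 + 114.25) / 17 = 114.4088
Moving ranges: 0.19, 0.26, 0.40, 0.30, 0.10, 0.08, 0.41, 0.30, 0.03, 0.19, 0.15, 0.08, 0.15, 0.26, 0.17, 0.15; M̄R̄ = 3.2200 / 16 = 0.2013
LCL = X̄ − 3·M̄R̄/d₂ = 114.4088 − 3 × 0.2013 / 1.128 = 113.8736

113.87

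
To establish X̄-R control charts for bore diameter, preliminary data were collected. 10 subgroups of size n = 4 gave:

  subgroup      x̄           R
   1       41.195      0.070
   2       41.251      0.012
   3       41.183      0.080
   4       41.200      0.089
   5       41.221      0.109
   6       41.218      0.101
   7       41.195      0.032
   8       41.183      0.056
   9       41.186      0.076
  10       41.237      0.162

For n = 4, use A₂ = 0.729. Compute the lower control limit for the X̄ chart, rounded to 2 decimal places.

X̄̄ = (41.195 + 41.251 + 41.183 + 41.200 + 41.221 + 41.218 + 41.195 + 41.183 + 41.186 + 41.237) / 10 = 412.0690 / 10 = 41.2069
R̄ = (0.070 + 0.012 + 0.080 + 0.089 + 0.109 + 0.101 + 0.032 + 0.056 + 0.076 + 0.162) / 10 = 0.7870 / 10 = 0.0787
LCL = X̄̄ − A₂·R̄ = 41.2069 − 0.729 × 0.0787 = 41.1495

41.15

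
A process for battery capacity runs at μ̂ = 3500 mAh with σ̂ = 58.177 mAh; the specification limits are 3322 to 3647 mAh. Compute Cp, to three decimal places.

0.931

Cp = (USL − LSL) / (6σ̂) = (3647 − 3322) / (6 × 58.177) = 325.0000 / 349.0620 = 0.9311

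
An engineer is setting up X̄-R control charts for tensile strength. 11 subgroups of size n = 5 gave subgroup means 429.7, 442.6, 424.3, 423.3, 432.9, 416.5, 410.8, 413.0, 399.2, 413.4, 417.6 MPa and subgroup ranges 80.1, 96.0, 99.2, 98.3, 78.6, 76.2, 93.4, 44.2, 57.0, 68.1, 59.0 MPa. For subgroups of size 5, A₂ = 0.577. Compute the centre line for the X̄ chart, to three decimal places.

X̄̄ = (429.7 + 442.6 + 424.3 + 423.3 + 432.9 + 416.5 + 410.8 + 413.0 + 399.2 + 413.4 + 417.6) / 11 = 4623.3000 / 11 = 420.3000
CL = X̄̄ = 420.3000

420.300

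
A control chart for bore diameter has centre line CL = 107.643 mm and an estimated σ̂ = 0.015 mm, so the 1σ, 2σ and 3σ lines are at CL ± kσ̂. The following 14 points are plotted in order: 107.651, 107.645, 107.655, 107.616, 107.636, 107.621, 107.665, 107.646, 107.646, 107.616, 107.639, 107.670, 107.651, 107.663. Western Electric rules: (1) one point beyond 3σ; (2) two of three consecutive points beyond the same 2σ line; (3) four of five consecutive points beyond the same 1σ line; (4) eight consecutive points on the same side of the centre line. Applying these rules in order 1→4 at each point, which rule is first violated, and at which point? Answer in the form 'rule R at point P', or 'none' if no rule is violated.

none

Zone of each point (C = within 1σ̂, B = 1σ̂–2σ̂, A = 2σ̂–3σ̂, * = beyond 3σ̂; sign = side of CL): 1:+C, 2:+C, 3:+C, 4:-B, 5:-C, 6:-B, 7:+B, 8:+C, 9:+C, 10:-B, 11:-C, 12:+B, 13:+C, 14:+B
No rule fires across all 14 points.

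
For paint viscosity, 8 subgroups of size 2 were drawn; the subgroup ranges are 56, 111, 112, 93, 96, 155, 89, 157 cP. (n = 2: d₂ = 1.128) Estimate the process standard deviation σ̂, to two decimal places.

96.30

R̄ = (56 + 111 + 112 + 93 + 96 + 155 + 89 + 157) / 8 = 108.6250
σ̂ = R̄ / d₂ = 108.6250 / 1.128 = 96.2988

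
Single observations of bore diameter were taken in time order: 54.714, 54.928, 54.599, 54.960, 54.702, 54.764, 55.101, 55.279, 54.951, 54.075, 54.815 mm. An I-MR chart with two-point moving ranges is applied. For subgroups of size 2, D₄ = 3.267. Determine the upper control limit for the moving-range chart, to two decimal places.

Moving ranges: 0.214, 0.329, 0.361, 0.258, 0.062, 0.337, 0.178, 0.328, 0.876, 0.740; M̄R̄ = 3.6830 / 10 = 0.3683
UCL_MR = D₄·M̄R̄ = 3.267 × 0.3683 = 1.2032

1.20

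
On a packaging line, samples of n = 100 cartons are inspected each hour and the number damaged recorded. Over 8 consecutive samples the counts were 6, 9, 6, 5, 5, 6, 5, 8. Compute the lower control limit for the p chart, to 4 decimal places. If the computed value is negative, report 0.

p̄ = Σdᵢ / (k·n) = 50 / (8 × 100) = 0.06250
LCL = p̄ − 3·√(p̄(1−p̄)/n) = 0.06250 − 3 × 0.02421 = -0.01012 → 0 (negative, so LCL = 0)

0.0000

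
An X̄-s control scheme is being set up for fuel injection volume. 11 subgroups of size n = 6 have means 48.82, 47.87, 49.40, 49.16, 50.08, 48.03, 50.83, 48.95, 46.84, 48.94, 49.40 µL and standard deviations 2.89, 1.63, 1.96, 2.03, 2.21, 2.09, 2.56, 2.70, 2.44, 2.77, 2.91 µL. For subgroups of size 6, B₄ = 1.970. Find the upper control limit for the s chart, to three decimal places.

4.690

s̄ = (2.89 + 1.63 + 1.96 + 2.03 + 2.21 + 2.09 + 2.56 + 2.70 + 2.44 + 2.77 + 2.91) / 11 = 2.3809
UCL_s = B₄·s̄ = 1.970 × 2.3809 = 4.6904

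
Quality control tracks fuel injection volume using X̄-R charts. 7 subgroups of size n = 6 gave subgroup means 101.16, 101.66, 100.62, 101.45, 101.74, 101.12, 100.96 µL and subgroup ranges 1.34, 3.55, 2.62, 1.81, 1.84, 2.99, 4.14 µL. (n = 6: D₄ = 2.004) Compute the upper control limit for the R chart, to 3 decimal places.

5.236

R̄ = (1.34 + 3.55 + 2.62 + 1.81 + 1.84 + 2.99 + 4.14) / 7 = 18.2900 / 7 = 2.6129
UCL_R = D₄·R̄ = 2.004 × 2.6129 = 5.2362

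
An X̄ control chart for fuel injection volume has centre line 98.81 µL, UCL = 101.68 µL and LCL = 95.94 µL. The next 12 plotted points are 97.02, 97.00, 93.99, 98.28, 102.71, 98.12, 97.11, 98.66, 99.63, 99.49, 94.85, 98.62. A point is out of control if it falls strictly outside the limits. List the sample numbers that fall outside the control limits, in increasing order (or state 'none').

3, 5, 11

Compare each point to [95.94, 101.68]: sample 3 = 93.99 < LCL; sample 5 = 102.71 > UCL; sample 11 = 94.85 < LCL.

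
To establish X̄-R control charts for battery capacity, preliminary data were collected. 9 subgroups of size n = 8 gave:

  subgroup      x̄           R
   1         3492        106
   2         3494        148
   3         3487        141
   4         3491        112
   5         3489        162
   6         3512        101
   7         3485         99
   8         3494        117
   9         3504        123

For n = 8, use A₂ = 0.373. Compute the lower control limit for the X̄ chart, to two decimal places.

X̄̄ = (3492 + 3494 + 3487 + 3491 + 3489 + 3512 + 3485 + 3494 + 3504) / 9 = 31448.0000 / 9 = 3494.2222
R̄ = (106 + 148 + 141 + 112 + 162 + 101 + 99 + 117 + 123) / 9 = 1109.0000 / 9 = 123.2222
LCL = X̄̄ − A₂·R̄ = 3494.2222 − 0.373 × 123.2222 = 3448.2603

3448.26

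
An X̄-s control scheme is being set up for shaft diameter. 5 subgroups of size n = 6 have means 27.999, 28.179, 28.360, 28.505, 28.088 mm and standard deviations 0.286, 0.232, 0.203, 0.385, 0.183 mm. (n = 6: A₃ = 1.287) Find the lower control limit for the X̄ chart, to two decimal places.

X̄̄ = (27.999 + 28.179 + 28.360 + 28.505 + 28.088) / 5 = 28.2262
s̄ = (0.286 + 0.232 + 0.203 + 0.385 + 0.183) / 5 = 0.2578
LCL = X̄̄ − A₃·s̄ = 28.2262 − 1.287 × 0.2578 = 27.8944

27.89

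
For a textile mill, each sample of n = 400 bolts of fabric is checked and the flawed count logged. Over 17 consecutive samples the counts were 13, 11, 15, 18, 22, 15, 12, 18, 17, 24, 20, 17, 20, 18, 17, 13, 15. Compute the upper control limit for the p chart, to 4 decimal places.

0.0720

p̄ = Σdᵢ / (k·n) = 285 / (17 × 400) = 0.04191
UCL = p̄ + 3·√(p̄(1−p̄)/n) = 0.04191 + 3 × √(0.04191×0.95809/400) = 0.04191 + 3 × 0.01002 = 0.07197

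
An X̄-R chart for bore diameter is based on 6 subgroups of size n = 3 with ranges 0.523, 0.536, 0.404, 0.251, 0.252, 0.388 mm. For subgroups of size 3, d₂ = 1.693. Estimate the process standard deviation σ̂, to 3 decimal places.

0.232

R̄ = (0.523 + 0.536 + 0.404 + 0.251 + 0.252 + 0.388) / 6 = 0.3923
σ̂ = R̄ / d₂ = 0.3923 / 1.693 = 0.2317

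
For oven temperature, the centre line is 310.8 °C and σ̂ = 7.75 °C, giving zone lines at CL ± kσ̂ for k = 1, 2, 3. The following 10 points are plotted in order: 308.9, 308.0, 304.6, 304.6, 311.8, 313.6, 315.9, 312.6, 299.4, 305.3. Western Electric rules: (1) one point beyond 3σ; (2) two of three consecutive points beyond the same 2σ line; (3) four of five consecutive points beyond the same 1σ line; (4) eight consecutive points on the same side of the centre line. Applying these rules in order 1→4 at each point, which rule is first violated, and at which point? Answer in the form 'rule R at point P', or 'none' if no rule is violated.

none

Zone of each point (C = within 1σ̂, B = 1σ̂–2σ̂, A = 2σ̂–3σ̂, * = beyond 3σ̂; sign = side of CL): 1:-C, 2:-C, 3:-C, 4:-C, 5:+C, 6:+C, 7:+C, 8:+C, 9:-B, 10:-C
No rule fires across all 10 points.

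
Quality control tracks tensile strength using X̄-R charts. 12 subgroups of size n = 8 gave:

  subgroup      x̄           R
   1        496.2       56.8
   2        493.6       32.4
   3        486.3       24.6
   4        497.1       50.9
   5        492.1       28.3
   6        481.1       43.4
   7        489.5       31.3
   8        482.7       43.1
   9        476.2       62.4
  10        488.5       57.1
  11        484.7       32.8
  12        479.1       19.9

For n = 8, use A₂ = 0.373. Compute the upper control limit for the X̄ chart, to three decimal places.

502.272

X̄̄ = (496.2 + 493.6 + 486.3 + 497.1 + 492.1 + 481.1 + 489.5 + 482.7 + 476.2 + 488.5 + 484.7 + 479.1) / 12 = 5847.1000 / 12 = 487.2583
R̄ = (56.8 + 32.4 + 24.6 + 50.9 + 28.3 + 43.4 + 31.3 + 43.1 + 62.4 + 57.1 + 32.8 + 19.9) / 12 = 483.0000 / 12 = 40.2500
UCL = X̄̄ + A₂·R̄ = 487.2583 + 0.373 × 40.2500 = 502.2716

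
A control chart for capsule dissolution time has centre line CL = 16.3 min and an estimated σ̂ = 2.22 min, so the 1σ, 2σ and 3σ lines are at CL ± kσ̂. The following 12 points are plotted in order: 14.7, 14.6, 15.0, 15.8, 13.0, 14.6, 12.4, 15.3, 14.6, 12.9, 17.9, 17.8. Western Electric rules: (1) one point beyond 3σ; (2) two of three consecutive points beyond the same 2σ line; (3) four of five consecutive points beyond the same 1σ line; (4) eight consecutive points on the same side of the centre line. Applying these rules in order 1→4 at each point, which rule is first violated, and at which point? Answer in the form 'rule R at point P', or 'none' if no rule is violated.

Zone of each point (C = within 1σ̂, B = 1σ̂–2σ̂, A = 2σ̂–3σ̂, * = beyond 3σ̂; sign = side of CL): 1:-C, 2:-C, 3:-C, 4:-C, 5:-B, 6:-C, 7:-B, 8:-C, 9:-C, 10:-B, 11:+C, 12:+C
Rule 4 (eight consecutive points on the same side of the centre line) is satisfied at point 8.

rule 4 at point 8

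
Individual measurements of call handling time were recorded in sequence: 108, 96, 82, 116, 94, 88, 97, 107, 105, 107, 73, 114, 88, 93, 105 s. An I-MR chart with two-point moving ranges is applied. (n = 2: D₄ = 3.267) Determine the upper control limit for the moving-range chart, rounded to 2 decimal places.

Moving ranges: 12, 14, 34, 22, 6, 9, 10, 2, 2, 34, 41, 26, 5, 12; M̄R̄ = 229.0000 / 14 = 16.3571
UCL_MR = D₄·M̄R̄ = 3.267 × 16.3571 = 53.4388

53.44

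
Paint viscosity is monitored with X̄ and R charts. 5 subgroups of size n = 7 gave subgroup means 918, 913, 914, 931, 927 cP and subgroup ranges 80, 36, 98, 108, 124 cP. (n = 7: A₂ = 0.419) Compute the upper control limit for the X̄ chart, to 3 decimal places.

X̄̄ = (918 + 913 + 914 + 931 + 927) / 5 = 4603.0000 / 5 = 920.6000
R̄ = (80 + 36 + 98 + 108 + 124) / 5 = 446.0000 / 5 = 89.2000
UCL = X̄̄ + A₂·R̄ = 920.6000 + 0.419 × 89.2000 = 957.9748

957.975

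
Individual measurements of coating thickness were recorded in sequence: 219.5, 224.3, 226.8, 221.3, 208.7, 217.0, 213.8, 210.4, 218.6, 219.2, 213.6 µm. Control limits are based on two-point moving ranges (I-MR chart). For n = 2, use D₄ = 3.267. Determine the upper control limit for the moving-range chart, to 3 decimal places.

17.870

Moving ranges: 4.8, 2.5, 5.5, 12.6, 8.3, 3.2, 3.4, 8.2, 0.6, 5.6; M̄R̄ = 54.7000 / 10 = 5.4700
UCL_MR = D₄·M̄R̄ = 3.267 × 5.4700 = 17.8705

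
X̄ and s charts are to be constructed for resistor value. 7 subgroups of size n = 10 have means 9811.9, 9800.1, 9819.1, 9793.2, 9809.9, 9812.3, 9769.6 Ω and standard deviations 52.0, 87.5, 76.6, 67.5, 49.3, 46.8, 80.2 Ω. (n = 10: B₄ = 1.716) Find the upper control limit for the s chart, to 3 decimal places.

s̄ = (52.0 + 87.5 + 76.6 + 67.5 + 49.3 + 46.8 + 80.2) / 7 = 65.7000
UCL_s = B₄·s̄ = 1.716 × 65.7000 = 112.7412

112.741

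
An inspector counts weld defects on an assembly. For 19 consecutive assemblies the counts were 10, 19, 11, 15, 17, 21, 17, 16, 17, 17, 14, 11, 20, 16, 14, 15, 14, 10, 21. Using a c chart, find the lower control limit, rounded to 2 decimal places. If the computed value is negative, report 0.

c̄ = (10 + 19 + 11 + 15 + 17 + 21 + 17 + 16 + 17 + 17 + 14 + 11 + 20 + 16 + 14 + 15 + 14 + 10 + 21) / 19 = 295 / 19 = 15.5263
LCL = c̄ − 3√c̄ = 15.5263 − 3 × 3.9403 = 3.7053

3.71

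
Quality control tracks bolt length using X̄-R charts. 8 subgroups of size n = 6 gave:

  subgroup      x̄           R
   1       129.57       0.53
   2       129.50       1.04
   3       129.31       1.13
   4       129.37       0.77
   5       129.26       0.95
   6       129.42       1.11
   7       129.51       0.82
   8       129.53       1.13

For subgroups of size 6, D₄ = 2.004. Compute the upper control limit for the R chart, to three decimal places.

R̄ = (0.53 + 1.04 + 1.13 + 0.77 + 0.95 + 1.11 + 0.82 + 1.13) / 8 = 7.4800 / 8 = 0.9350
UCL_R = D₄·R̄ = 2.004 × 0.9350 = 1.8737

1.874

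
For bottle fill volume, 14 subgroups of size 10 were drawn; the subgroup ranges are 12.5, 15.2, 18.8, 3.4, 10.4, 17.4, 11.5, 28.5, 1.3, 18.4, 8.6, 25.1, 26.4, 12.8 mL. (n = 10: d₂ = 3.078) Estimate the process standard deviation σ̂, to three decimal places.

4.880

R̄ = (12.5 + 15.2 + 18.8 + 3.4 + 10.4 + 17.4 + 11.5 + 28.5 + 1.3 + 18.4 + 8.6 + 25.1 + 26.4 + 12.8) / 14 = 15.0214
σ̂ = R̄ / d₂ = 15.0214 / 3.078 = 4.8803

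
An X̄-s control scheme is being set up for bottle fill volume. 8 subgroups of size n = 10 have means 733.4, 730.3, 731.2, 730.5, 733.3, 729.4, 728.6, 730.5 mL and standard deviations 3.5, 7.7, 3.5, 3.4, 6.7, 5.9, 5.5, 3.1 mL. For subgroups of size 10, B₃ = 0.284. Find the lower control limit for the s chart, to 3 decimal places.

s̄ = (3.5 + 7.7 + 3.5 + 3.4 + 6.7 + 5.9 + 5.5 + 3.1) / 8 = 4.9125
LCL_s = B₃·s̄ = 0.284 × 4.9125 = 1.3951

1.395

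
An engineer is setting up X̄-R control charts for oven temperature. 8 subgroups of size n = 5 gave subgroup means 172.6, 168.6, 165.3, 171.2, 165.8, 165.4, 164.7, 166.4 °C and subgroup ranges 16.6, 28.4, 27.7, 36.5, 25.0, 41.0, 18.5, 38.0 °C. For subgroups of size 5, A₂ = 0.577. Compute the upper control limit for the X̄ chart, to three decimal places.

X̄̄ = (172.6 + 168.6 + 165.3 + 171.2 + 165.8 + 165.4 + 164.7 + 166.4) / 8 = 1340.0000 / 8 = 167.5000
R̄ = (16.6 + 28.4 + 27.7 + 36.5 + 25.0 + 41.0 + 18.5 + 38.0) / 8 = 231.7000 / 8 = 28.9625
UCL = X̄̄ + A₂·R̄ = 167.5000 + 0.577 × 28.9625 = 184.2114

184.211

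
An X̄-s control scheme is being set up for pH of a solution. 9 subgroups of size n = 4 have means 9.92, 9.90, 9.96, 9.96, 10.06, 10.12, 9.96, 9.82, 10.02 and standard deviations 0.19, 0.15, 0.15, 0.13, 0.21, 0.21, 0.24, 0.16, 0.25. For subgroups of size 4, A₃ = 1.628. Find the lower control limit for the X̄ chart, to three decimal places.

X̄̄ = (9.92 + 9.90 + 9.96 + 9.96 + 10.06 + 10.12 + 9.96 + 9.82 + 10.02) / 9 = 9.9689
s̄ = (0.19 + 0.15 + 0.15 + 0.13 + 0.21 + 0.21 + 0.24 + 0.16 + 0.25) / 9 = 0.1878
LCL = X̄̄ − A₃·s̄ = 9.9689 − 1.628 × 0.1878 = 9.6632

9.663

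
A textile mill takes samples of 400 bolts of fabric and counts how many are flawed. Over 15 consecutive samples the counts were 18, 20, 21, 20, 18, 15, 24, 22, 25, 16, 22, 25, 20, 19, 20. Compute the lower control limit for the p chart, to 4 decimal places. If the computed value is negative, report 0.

0.0179

p̄ = Σdᵢ / (k·n) = 305 / (15 × 400) = 0.05083
LCL = p̄ − 3·√(p̄(1−p̄)/n) = 0.05083 − 3 × 0.01098 = 0.01788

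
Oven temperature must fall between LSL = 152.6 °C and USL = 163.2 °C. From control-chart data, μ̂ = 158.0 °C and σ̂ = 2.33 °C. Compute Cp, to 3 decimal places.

Cp = (USL − LSL) / (6σ̂) = (163.2 − 152.6) / (6 × 2.33) = 10.6000 / 13.9800 = 0.7582

0.758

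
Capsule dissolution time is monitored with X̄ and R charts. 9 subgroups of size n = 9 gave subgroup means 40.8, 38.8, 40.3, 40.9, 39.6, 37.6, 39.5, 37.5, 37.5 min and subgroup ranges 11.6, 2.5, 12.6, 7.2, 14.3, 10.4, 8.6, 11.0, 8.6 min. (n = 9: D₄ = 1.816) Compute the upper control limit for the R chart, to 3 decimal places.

17.514

R̄ = (11.6 + 2.5 + 12.6 + 7.2 + 14.3 + 10.4 + 8.6 + 11.0 + 8.6) / 9 = 86.8000 / 9 = 9.6444
UCL_R = D₄·R̄ = 1.816 × 9.6444 = 17.5143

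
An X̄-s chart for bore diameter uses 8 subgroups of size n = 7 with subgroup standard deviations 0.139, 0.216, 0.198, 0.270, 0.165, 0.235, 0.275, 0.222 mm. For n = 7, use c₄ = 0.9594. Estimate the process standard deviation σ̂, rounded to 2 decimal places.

s̄ = (0.139 + 0.216 + 0.198 + 0.270 + 0.165 + 0.235 + 0.275 + 0.222) / 8 = 0.2150
σ̂ = s̄ / c₄ = 0.2150 / 0.9594 = 0.2241

0.22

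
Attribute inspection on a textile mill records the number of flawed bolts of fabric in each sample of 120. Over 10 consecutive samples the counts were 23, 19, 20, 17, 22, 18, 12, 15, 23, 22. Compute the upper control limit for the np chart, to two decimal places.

p̄ = Σdᵢ / (k·n) = 191 / (10 × 120) = 0.15917
UCL = np̄ + 3·√(np̄(1−p̄)) = 19.1000 + 3 × √(19.1000×0.84083) = 19.1000 + 3 × 4.0075 = 31.1224

31.12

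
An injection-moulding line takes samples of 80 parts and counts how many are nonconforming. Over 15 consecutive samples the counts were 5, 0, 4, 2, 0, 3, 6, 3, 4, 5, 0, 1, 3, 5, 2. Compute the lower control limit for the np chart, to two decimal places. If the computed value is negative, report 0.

p̄ = Σdᵢ / (k·n) = 43 / (15 × 80) = 0.03583
LCL = np̄ − 3·√(np̄(1−p̄)) = 2.8667 − 3 × 1.6625 = -2.1209 → 0 (negative, so LCL = 0)

0.00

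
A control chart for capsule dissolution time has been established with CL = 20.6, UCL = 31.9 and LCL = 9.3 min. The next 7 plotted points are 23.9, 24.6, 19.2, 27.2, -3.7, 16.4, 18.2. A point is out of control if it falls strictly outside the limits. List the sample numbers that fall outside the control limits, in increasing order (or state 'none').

Compare each point to [9.3, 31.9]: sample 5 = -3.7 < LCL.

5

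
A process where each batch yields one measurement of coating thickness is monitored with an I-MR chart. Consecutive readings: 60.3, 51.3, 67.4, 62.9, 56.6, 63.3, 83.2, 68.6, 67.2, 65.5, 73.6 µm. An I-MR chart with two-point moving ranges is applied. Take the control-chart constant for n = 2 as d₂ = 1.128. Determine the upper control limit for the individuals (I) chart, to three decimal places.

X̄ = (60.3 + 51.3 + 67.4 + 62.9 + 56.6 + 63.3 + 83.2 + 68.6 + 67.2 + 65.5 + 73.6) / 11 = 65.4455
Moving ranges: 9.0, 16.1, 4.5, 6.3, 6.7, 19.9, 14.6, 1.4, 1.7, 8.1; M̄R̄ = 88.3000 / 10 = 8.8300
UCL = X̄ + 3·M̄R̄/d₂ = 65.4455 + 3 × 8.8300 / 1.128 = 88.9295

88.929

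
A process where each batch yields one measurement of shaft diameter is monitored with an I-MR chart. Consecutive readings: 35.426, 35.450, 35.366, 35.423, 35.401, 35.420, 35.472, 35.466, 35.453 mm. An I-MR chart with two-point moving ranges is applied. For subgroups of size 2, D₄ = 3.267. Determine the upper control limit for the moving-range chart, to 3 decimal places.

Moving ranges: 0.024, 0.084, 0.057, 0.022, 0.019, 0.052, 0.006, 0.013; M̄R̄ = 0.2770 / 8 = 0.0346
UCL_MR = D₄·M̄R̄ = 3.267 × 0.0346 = 0.1131

0.113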